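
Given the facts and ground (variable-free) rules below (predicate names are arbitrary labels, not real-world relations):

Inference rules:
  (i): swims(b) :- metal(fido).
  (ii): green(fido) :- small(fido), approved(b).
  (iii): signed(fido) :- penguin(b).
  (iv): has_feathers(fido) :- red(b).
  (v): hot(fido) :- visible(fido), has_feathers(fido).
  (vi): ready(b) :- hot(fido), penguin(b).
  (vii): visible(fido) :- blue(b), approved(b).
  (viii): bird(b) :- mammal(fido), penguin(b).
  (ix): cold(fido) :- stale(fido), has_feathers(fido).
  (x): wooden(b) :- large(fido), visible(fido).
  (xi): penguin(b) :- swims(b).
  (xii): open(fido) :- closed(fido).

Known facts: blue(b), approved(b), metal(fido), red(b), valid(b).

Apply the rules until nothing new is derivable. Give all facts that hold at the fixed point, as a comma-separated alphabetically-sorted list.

approved(b), blue(b), has_feathers(fido), hot(fido), metal(fido), penguin(b), ready(b), red(b), signed(fido), swims(b), valid(b), visible(fido)

Round 1: (i) [swims(b) :- metal(fido).]; (iv) [has_feathers(fido) :- red(b).]; (vii) [visible(fido) :- blue(b), approved(b).]. Adds swims(b), has_feathers(fido), visible(fido).
Round 2: (v) [hot(fido) :- visible(fido), has_feathers(fido).]; (xi) [penguin(b) :- swims(b).]. Adds hot(fido), penguin(b).
Round 3: (iii) [signed(fido) :- penguin(b).]; (vi) [ready(b) :- hot(fido), penguin(b).]. Adds signed(fido), ready(b).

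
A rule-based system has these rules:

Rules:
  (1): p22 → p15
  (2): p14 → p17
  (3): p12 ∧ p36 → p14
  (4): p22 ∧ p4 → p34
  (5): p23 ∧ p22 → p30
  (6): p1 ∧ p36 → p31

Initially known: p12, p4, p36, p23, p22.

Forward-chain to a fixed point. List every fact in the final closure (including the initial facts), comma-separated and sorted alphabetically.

p12, p14, p15, p17, p22, p23, p30, p34, p36, p4

Round 1: (1) [p22 → p15]; (3) [p12 ∧ p36 → p14]; (4) [p22 ∧ p4 → p34]; (5) [p23 ∧ p22 → p30]. Adds p15, p14, p34, p30.
Round 2: (2) [p14 → p17]. Adds p17.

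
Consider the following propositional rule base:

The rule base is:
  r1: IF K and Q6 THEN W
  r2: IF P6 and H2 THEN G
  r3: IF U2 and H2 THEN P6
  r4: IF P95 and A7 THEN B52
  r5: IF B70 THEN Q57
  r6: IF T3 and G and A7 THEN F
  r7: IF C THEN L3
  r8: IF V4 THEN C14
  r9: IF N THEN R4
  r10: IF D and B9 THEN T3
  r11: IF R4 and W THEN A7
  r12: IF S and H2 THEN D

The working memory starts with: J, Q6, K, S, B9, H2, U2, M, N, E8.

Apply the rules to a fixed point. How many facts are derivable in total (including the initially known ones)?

18

Round 1 fires r1, r3, r9, r12, giving W, P6, R4, D.
Round 2 fires r2, r10, r11, giving G, T3, A7.
Round 3 fires r6, giving F.
Closure: {A7, B9, D, E8, F, G, H2, J, K, M, N, P6, Q6, R4, S, T3, U2, W} — 18 facts.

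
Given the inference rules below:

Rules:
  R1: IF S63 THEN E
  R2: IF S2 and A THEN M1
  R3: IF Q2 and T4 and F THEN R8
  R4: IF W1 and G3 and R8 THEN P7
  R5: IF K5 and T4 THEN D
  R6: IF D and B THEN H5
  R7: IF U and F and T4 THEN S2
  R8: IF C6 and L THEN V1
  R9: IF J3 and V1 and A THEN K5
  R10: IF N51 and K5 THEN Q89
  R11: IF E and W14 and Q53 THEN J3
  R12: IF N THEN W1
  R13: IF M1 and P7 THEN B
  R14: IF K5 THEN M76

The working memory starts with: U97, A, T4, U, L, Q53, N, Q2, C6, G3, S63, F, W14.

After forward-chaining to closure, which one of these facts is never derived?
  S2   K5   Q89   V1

Q89

Round 1: R1 [IF S63 THEN E]; R3 [IF Q2 and T4 and F THEN R8]; R7 [IF U and F and T4 THEN S2]; R8 [IF C6 and L THEN V1]; R12 [IF N THEN W1]. New: E, R8, S2, V1, W1.
Round 2: R2 [IF S2 and A THEN M1]; R4 [IF W1 and G3 and R8 THEN P7]; R11 [IF E and W14 and Q53 THEN J3]. New: M1, P7, J3.
Round 3: R9 [IF J3 and V1 and A THEN K5]; R13 [IF M1 and P7 THEN B]. New: K5, B.
Round 4: R5 [IF K5 and T4 THEN D]; R14 [IF K5 THEN M76]. New: D, M76.
Round 5: R6 [IF D and B THEN H5]. New: H5.
Derived: S2 (round 1), V1 (round 1), K5 (round 3). Q89 never appears in any round.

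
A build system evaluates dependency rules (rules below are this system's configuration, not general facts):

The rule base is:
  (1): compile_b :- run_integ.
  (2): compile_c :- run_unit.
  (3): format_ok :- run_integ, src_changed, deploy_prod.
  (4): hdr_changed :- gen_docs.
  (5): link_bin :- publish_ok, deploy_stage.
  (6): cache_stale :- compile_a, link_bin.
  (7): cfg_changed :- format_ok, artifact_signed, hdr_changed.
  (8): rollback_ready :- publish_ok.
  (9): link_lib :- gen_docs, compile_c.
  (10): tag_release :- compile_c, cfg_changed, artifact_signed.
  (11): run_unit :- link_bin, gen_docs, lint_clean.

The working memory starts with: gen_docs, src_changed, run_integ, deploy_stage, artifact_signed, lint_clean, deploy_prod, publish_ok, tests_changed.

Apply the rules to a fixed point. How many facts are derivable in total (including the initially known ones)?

19

[1] (1) [compile_b :- run_integ.]; (3) [format_ok :- run_integ, src_changed, deploy_prod.]; (4) [hdr_changed :- gen_docs.]; (5) [link_bin :- publish_ok, deploy_stage.]; (8) [rollback_ready :- publish_ok.]. ⇒ new: compile_b, format_ok, hdr_changed, link_bin, rollback_ready.
[2] (7) [cfg_changed :- format_ok, artifact_signed, hdr_changed.]; (11) [run_unit :- link_bin, gen_docs, lint_clean.]. ⇒ new: cfg_changed, run_unit.
[3] (2) [compile_c :- run_unit.]. ⇒ new: compile_c.
[4] (9) [link_lib :- gen_docs, compile_c.]; (10) [tag_release :- compile_c, cfg_changed, artifact_signed.]. ⇒ new: link_lib, tag_release.
Closure: {artifact_signed, cfg_changed, compile_b, compile_c, deploy_prod, deploy_stage, format_ok, gen_docs, hdr_changed, link_bin, link_lib, lint_clean, publish_ok, rollback_ready, run_integ, run_unit, src_changed, tag_release, tests_changed} — 19 facts.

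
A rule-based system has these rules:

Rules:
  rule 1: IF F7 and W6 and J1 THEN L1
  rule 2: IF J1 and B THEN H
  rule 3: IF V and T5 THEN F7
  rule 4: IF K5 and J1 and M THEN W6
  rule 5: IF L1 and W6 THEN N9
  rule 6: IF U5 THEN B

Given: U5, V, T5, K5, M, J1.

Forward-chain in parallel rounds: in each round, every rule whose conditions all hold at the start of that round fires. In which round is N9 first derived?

Round 1 — rule 3, rule 4, rule 6, derive F7, W6, B.
Round 2 — rule 1, rule 2, derive L1, H.
Round 3 — rule 5, derive N9.
N9 first appears in round 3.

3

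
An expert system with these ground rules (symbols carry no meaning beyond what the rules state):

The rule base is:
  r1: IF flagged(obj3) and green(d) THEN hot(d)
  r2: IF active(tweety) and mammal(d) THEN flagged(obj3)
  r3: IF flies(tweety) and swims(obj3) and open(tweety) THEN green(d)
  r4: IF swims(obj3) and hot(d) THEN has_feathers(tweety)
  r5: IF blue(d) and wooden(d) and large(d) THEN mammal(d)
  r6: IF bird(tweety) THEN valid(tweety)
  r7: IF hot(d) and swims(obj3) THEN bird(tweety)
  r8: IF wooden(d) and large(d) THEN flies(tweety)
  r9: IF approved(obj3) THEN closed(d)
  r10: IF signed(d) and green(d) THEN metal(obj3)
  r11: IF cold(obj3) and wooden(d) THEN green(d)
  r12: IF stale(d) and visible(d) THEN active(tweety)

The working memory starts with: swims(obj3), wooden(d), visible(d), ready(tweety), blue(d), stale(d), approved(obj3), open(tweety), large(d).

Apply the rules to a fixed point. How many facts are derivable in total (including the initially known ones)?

Round 1 fires r5, r8, r9, r12, giving mammal(d), flies(tweety), closed(d), active(tweety).
Round 2 fires r2, r3, giving flagged(obj3), green(d).
Round 3 fires r1, giving hot(d).
Round 4 fires r4, r7, giving has_feathers(tweety), bird(tweety).
Round 5 fires r6, giving valid(tweety).
Closure: {active(tweety), approved(obj3), bird(tweety), blue(d), closed(d), flagged(obj3), flies(tweety), green(d), has_feathers(tweety), hot(d), large(d), mammal(d), open(tweety), ready(tweety), stale(d), swims(obj3), valid(tweety), visible(d), wooden(d)} — 19 facts.

19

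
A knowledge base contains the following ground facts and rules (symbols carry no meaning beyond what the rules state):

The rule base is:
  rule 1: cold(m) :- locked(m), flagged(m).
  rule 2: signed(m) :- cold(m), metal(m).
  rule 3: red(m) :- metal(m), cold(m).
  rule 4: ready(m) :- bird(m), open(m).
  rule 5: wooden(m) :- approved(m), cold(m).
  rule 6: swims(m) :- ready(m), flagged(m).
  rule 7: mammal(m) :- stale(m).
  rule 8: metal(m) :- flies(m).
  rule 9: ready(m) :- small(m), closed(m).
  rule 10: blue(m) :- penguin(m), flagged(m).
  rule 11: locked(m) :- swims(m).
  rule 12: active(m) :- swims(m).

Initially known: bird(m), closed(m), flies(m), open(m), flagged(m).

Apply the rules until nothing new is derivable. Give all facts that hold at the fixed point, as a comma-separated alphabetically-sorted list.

active(m), bird(m), closed(m), cold(m), flagged(m), flies(m), locked(m), metal(m), open(m), ready(m), red(m), signed(m), swims(m)

Round 1 — rule 4, rule 8, derive ready(m), metal(m).
Round 2 — rule 6, derive swims(m).
Round 3 — rule 11, rule 12, derive locked(m), active(m).
Round 4 — rule 1, derive cold(m).
Round 5 — rule 2, rule 3, derive signed(m), red(m).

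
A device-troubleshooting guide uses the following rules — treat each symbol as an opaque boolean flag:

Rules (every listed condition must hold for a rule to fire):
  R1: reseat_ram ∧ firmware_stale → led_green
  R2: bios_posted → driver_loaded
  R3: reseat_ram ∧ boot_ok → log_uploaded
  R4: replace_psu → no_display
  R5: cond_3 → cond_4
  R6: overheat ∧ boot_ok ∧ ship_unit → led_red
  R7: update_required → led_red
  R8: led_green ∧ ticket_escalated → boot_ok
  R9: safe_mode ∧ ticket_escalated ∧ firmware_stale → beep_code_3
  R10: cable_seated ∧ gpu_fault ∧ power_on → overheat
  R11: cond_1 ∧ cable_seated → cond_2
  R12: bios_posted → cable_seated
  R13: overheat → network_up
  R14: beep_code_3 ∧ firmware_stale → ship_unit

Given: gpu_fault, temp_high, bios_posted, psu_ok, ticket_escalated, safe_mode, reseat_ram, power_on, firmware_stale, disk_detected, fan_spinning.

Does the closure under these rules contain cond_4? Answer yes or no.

Round 1 fires R1, R2, R9, R12, giving led_green, driver_loaded, beep_code_3, cable_seated.
Round 2 fires R8, R10, R14, giving boot_ok, overheat, ship_unit.
Round 3 fires R3, R6, R13, giving log_uploaded, led_red, network_up.
Fixed point reached. cond_4 is concluded only by R5; R5 needs cond_3 (never derived).

no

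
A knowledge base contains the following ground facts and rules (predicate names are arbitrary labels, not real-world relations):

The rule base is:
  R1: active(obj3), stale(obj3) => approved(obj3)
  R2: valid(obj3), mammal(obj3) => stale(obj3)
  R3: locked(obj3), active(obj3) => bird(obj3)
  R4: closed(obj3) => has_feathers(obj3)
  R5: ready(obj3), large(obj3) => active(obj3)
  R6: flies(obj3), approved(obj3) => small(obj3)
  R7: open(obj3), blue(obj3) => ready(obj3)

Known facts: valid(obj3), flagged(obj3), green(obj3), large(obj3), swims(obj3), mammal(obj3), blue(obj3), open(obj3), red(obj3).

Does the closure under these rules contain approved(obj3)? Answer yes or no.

Round 1 fires R2, R7, giving stale(obj3), ready(obj3).
Round 2 fires R5, giving active(obj3).
Round 3 fires R1, giving approved(obj3).
approved(obj3) appears in round 3, so it is derivable.

yes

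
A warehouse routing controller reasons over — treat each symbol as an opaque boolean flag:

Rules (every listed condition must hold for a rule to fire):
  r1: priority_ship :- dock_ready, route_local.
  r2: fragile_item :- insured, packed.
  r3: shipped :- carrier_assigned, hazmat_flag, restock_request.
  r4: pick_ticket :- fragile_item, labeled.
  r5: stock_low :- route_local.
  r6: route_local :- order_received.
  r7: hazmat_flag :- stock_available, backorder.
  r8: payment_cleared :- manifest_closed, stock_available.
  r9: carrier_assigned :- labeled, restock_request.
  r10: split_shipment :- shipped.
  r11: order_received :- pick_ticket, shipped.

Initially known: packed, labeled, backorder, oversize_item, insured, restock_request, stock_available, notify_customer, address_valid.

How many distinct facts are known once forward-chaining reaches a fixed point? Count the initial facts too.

18

[1] r2 [fragile_item :- insured, packed.]; r7 [hazmat_flag :- stock_available, backorder.]; r9 [carrier_assigned :- labeled, restock_request.]. ⇒ new: fragile_item, hazmat_flag, carrier_assigned.
[2] r3 [shipped :- carrier_assigned, hazmat_flag, restock_request.]; r4 [pick_ticket :- fragile_item, labeled.]. ⇒ new: shipped, pick_ticket.
[3] r10 [split_shipment :- shipped.]; r11 [order_received :- pick_ticket, shipped.]. ⇒ new: split_shipment, order_received.
[4] r6 [route_local :- order_received.]. ⇒ new: route_local.
[5] r5 [stock_low :- route_local.]. ⇒ new: stock_low.
Closure: {address_valid, backorder, carrier_assigned, fragile_item, hazmat_flag, insured, labeled, notify_customer, order_received, oversize_item, packed, pick_ticket, restock_request, route_local, shipped, split_shipment, stock_available, stock_low} — 18 facts.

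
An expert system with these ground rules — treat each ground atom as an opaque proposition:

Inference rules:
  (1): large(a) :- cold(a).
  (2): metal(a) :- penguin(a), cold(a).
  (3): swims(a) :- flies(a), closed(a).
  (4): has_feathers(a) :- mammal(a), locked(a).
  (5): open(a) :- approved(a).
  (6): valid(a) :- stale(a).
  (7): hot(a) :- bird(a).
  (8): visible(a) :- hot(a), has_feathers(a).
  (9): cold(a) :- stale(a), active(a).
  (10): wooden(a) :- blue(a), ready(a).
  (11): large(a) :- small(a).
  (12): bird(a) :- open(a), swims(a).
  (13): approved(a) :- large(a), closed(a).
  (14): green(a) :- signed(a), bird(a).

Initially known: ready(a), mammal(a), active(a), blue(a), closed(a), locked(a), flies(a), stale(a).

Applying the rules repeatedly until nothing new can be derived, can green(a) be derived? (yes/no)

Round 1: (3) [swims(a) :- flies(a), closed(a).]; (4) [has_feathers(a) :- mammal(a), locked(a).]; (6) [valid(a) :- stale(a).]; (9) [cold(a) :- stale(a), active(a).]; (10) [wooden(a) :- blue(a), ready(a).]. New: swims(a), has_feathers(a), valid(a), cold(a), wooden(a).
Round 2: (1) [large(a) :- cold(a).]. New: large(a).
Round 3: (13) [approved(a) :- large(a), closed(a).]. New: approved(a).
Round 4: (5) [open(a) :- approved(a).]. New: open(a).
Round 5: (12) [bird(a) :- open(a), swims(a).]. New: bird(a).
Round 6: (7) [hot(a) :- bird(a).]. New: hot(a).
Round 7: (8) [visible(a) :- hot(a), has_feathers(a).]. New: visible(a).
Fixed point reached. green(a) is concluded only by (14); (14) needs signed(a) (never derived).

no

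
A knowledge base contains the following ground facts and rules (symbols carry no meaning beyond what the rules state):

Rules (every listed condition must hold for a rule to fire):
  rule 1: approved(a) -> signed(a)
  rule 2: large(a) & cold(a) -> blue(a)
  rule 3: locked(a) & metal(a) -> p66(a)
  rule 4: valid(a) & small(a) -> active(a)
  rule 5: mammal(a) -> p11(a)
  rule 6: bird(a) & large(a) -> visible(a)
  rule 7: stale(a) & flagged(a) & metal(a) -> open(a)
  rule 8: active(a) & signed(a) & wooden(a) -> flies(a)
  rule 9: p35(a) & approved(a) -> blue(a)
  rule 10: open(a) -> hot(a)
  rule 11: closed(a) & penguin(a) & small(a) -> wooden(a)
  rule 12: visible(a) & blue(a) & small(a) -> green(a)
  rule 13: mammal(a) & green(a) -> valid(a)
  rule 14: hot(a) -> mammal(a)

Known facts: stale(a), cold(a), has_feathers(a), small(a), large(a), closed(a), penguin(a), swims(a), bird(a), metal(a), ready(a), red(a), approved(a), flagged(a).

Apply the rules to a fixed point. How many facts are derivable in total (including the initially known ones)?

Round 1: rule 1 [approved(a) -> signed(a)]; rule 2 [large(a) & cold(a) -> blue(a)]; rule 6 [bird(a) & large(a) -> visible(a)]; rule 7 [stale(a) & flagged(a) & metal(a) -> open(a)]; rule 11 [closed(a) & penguin(a) & small(a) -> wooden(a)]. Adds signed(a), blue(a), visible(a), open(a), wooden(a).
Round 2: rule 10 [open(a) -> hot(a)]; rule 12 [visible(a) & blue(a) & small(a) -> green(a)]. Adds hot(a), green(a).
Round 3: rule 14 [hot(a) -> mammal(a)]. Adds mammal(a).
Round 4: rule 5 [mammal(a) -> p11(a)]; rule 13 [mammal(a) & green(a) -> valid(a)]. Adds p11(a), valid(a).
Round 5: rule 4 [valid(a) & small(a) -> active(a)]. Adds active(a).
Round 6: rule 8 [active(a) & signed(a) & wooden(a) -> flies(a)]. Adds flies(a).
Closure: {active(a), approved(a), bird(a), blue(a), closed(a), cold(a), flagged(a), flies(a), green(a), has_feathers(a), hot(a), large(a), mammal(a), metal(a), open(a), p11(a), penguin(a), ready(a), red(a), signed(a), small(a), stale(a), swims(a), valid(a), visible(a), wooden(a)} — 26 facts.

26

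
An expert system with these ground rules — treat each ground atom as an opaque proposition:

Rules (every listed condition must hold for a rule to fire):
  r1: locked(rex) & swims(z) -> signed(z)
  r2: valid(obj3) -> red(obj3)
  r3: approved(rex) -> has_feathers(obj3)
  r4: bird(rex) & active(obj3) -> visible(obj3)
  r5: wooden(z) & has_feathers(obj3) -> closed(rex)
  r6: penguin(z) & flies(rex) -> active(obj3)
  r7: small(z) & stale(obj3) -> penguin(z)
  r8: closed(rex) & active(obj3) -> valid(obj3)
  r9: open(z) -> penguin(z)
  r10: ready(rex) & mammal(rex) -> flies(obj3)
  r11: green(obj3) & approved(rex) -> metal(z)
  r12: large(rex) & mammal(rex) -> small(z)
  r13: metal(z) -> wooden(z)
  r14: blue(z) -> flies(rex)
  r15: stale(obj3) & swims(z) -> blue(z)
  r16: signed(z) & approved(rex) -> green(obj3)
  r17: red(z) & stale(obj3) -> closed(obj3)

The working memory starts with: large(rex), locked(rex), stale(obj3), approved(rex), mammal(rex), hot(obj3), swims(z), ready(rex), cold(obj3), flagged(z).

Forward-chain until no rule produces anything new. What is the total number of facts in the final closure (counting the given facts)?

24

Round 1: r1 [locked(rex) & swims(z) -> signed(z)]; r3 [approved(rex) -> has_feathers(obj3)]; r10 [ready(rex) & mammal(rex) -> flies(obj3)]; r12 [large(rex) & mammal(rex) -> small(z)]; r15 [stale(obj3) & swims(z) -> blue(z)]. New: signed(z), has_feathers(obj3), flies(obj3), small(z), blue(z).
Round 2: r7 [small(z) & stale(obj3) -> penguin(z)]; r14 [blue(z) -> flies(rex)]; r16 [signed(z) & approved(rex) -> green(obj3)]. New: penguin(z), flies(rex), green(obj3).
Round 3: r6 [penguin(z) & flies(rex) -> active(obj3)]; r11 [green(obj3) & approved(rex) -> metal(z)]. New: active(obj3), metal(z).
Round 4: r13 [metal(z) -> wooden(z)]. New: wooden(z).
Round 5: r5 [wooden(z) & has_feathers(obj3) -> closed(rex)]. New: closed(rex).
Round 6: r8 [closed(rex) & active(obj3) -> valid(obj3)]. New: valid(obj3).
Round 7: r2 [valid(obj3) -> red(obj3)]. New: red(obj3).
Closure: {active(obj3), approved(rex), blue(z), closed(rex), cold(obj3), flagged(z), flies(obj3), flies(rex), green(obj3), has_feathers(obj3), hot(obj3), large(rex), locked(rex), mammal(rex), metal(z), penguin(z), ready(rex), red(obj3), signed(z), small(z), stale(obj3), swims(z), valid(obj3), wooden(z)} — 24 facts.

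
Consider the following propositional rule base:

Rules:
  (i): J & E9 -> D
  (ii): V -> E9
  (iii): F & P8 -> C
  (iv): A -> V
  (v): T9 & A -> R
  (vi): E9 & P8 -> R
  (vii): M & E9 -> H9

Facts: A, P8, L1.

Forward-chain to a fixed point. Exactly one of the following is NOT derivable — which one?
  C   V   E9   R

Round 1 fires (iv), giving V.
Round 2 fires (ii), giving E9.
Round 3 fires (vi), giving R.
Derived: E9 (round 2), V (round 1), R (round 3). C never appears in any round.

C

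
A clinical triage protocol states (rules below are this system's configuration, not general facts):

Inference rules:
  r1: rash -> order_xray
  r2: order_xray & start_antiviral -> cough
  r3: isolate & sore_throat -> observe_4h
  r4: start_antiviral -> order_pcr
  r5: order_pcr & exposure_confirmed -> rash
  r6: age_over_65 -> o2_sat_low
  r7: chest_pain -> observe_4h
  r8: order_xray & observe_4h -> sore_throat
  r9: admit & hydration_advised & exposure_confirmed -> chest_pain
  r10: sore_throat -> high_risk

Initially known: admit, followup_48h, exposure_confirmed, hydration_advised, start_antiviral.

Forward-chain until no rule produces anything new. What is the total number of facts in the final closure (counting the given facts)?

Round 1 — r4, r9, derive order_pcr, chest_pain.
Round 2 — r5, r7, derive rash, observe_4h.
Round 3 — r1, derive order_xray.
Round 4 — r2, r8, derive cough, sore_throat.
Round 5 — r10, derive high_risk.
Closure: {admit, chest_pain, cough, exposure_confirmed, followup_48h, high_risk, hydration_advised, observe_4h, order_pcr, order_xray, rash, sore_throat, start_antiviral} — 13 facts.

13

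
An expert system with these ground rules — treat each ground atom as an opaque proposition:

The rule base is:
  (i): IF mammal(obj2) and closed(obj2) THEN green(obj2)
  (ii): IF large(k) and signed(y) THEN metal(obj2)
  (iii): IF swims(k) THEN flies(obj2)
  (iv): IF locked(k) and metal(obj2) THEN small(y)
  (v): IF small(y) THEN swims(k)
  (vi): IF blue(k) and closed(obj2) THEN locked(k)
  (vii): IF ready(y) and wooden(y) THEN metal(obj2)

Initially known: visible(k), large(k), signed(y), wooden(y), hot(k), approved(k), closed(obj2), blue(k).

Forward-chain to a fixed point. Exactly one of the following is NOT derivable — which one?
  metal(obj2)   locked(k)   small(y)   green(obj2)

green(obj2)

[1] (ii) [IF large(k) and signed(y) THEN metal(obj2)]; (vi) [IF blue(k) and closed(obj2) THEN locked(k)]. ⇒ new: metal(obj2), locked(k).
[2] (iv) [IF locked(k) and metal(obj2) THEN small(y)]. ⇒ new: small(y).
[3] (v) [IF small(y) THEN swims(k)]. ⇒ new: swims(k).
[4] (iii) [IF swims(k) THEN flies(obj2)]. ⇒ new: flies(obj2).
Derived: metal(obj2) (round 1), locked(k) (round 1), small(y) (round 2). green(obj2) never appears in any round.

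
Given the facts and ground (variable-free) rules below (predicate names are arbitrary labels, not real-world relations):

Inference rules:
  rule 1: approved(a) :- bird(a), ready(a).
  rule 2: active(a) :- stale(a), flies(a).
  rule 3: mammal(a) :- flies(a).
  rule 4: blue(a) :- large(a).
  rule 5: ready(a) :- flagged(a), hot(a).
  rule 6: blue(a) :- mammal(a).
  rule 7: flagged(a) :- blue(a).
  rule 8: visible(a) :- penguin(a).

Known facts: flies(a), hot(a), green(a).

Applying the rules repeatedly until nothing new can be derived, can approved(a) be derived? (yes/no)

Round 1 — rule 3, derive mammal(a).
Round 2 — rule 6, derive blue(a).
Round 3 — rule 7, derive flagged(a).
Round 4 — rule 5, derive ready(a).
Fixed point reached. approved(a) is concluded only by rule 1; rule 1 needs bird(a) (never derived).

no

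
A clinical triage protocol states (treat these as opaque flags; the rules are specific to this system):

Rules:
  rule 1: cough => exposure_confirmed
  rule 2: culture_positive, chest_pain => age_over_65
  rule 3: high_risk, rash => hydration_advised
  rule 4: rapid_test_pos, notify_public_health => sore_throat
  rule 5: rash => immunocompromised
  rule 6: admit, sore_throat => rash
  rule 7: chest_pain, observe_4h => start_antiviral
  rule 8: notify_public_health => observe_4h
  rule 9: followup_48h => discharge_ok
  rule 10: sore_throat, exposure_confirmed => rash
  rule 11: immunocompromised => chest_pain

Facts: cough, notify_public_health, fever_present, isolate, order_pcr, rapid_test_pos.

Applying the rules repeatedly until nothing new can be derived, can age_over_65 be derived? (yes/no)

Round 1 — rule 1, rule 4, rule 8, derive exposure_confirmed, sore_throat, observe_4h.
Round 2 — rule 10, derive rash.
Round 3 — rule 5, derive immunocompromised.
Round 4 — rule 11, derive chest_pain.
Round 5 — rule 7, derive start_antiviral.
Fixed point reached. age_over_65 is concluded only by rule 2; rule 2 needs culture_positive (never derived).

no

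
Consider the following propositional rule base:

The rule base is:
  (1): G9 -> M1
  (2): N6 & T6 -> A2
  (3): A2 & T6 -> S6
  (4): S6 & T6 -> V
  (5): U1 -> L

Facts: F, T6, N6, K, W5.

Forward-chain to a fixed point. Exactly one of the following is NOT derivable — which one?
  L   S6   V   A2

L

[1] (2) [N6 & T6 -> A2]. ⇒ new: A2.
[2] (3) [A2 & T6 -> S6]. ⇒ new: S6.
[3] (4) [S6 & T6 -> V]. ⇒ new: V.
Derived: V (round 3), A2 (round 1), S6 (round 2). L never appears in any round.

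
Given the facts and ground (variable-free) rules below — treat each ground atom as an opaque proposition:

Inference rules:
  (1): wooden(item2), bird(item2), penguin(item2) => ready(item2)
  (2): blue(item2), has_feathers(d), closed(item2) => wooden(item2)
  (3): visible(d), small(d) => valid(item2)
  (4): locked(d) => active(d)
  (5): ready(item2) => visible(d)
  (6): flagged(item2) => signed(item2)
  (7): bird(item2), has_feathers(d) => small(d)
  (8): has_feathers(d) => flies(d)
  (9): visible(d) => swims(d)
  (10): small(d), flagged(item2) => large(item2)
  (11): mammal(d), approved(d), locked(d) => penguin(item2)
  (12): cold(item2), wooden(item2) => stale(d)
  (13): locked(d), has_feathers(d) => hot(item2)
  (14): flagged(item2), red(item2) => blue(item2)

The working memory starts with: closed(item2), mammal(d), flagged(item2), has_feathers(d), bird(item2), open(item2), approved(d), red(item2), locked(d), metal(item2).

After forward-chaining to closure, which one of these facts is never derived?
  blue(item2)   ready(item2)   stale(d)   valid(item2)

stale(d)

Round 1: (4) [locked(d) => active(d)]; (6) [flagged(item2) => signed(item2)]; (7) [bird(item2), has_feathers(d) => small(d)]; (8) [has_feathers(d) => flies(d)]; (11) [mammal(d), approved(d), locked(d) => penguin(item2)]; (13) [locked(d), has_feathers(d) => hot(item2)]; (14) [flagged(item2), red(item2) => blue(item2)]. Adds active(d), signed(item2), small(d), flies(d), penguin(item2), hot(item2), blue(item2).
Round 2: (2) [blue(item2), has_feathers(d), closed(item2) => wooden(item2)]; (10) [small(d), flagged(item2) => large(item2)]. Adds wooden(item2), large(item2).
Round 3: (1) [wooden(item2), bird(item2), penguin(item2) => ready(item2)]. Adds ready(item2).
Round 4: (5) [ready(item2) => visible(d)]. Adds visible(d).
Round 5: (3) [visible(d), small(d) => valid(item2)]; (9) [visible(d) => swims(d)]. Adds valid(item2), swims(d).
Derived: valid(item2) (round 5), ready(item2) (round 3), blue(item2) (round 1). stale(d) never appears in any round.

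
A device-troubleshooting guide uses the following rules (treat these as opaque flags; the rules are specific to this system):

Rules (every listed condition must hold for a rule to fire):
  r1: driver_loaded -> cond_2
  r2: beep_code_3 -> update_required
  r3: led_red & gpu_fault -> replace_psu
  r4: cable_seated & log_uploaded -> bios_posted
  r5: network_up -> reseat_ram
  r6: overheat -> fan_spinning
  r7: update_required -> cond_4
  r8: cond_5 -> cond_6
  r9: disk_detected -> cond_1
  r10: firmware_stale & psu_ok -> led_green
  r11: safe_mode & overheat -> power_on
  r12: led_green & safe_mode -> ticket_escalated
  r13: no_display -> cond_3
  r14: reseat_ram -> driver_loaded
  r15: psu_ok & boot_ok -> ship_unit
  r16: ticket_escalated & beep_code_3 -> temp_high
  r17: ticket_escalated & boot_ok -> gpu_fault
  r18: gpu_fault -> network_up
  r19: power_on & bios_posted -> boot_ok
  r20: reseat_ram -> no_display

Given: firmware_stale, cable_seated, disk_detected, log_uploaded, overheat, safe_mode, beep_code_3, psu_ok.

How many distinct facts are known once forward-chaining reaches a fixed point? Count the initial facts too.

[1] r2 [beep_code_3 -> update_required]; r4 [cable_seated & log_uploaded -> bios_posted]; r6 [overheat -> fan_spinning]; r9 [disk_detected -> cond_1]; r10 [firmware_stale & psu_ok -> led_green]; r11 [safe_mode & overheat -> power_on]. ⇒ new: update_required, bios_posted, fan_spinning, cond_1, led_green, power_on.
[2] r7 [update_required -> cond_4]; r12 [led_green & safe_mode -> ticket_escalated]; r19 [power_on & bios_posted -> boot_ok]. ⇒ new: cond_4, ticket_escalated, boot_ok.
[3] r15 [psu_ok & boot_ok -> ship_unit]; r16 [ticket_escalated & beep_code_3 -> temp_high]; r17 [ticket_escalated & boot_ok -> gpu_fault]. ⇒ new: ship_unit, temp_high, gpu_fault.
[4] r18 [gpu_fault -> network_up]. ⇒ new: network_up.
[5] r5 [network_up -> reseat_ram]. ⇒ new: reseat_ram.
[6] r14 [reseat_ram -> driver_loaded]; r20 [reseat_ram -> no_display]. ⇒ new: driver_loaded, no_display.
[7] r1 [driver_loaded -> cond_2]; r13 [no_display -> cond_3]. ⇒ new: cond_2, cond_3.
Closure: {beep_code_3, bios_posted, boot_ok, cable_seated, cond_1, cond_2, cond_3, cond_4, disk_detected, driver_loaded, fan_spinning, firmware_stale, gpu_fault, led_green, log_uploaded, network_up, no_display, overheat, power_on, psu_ok, reseat_ram, safe_mode, ship_unit, temp_high, ticket_escalated, update_required} — 26 facts.

26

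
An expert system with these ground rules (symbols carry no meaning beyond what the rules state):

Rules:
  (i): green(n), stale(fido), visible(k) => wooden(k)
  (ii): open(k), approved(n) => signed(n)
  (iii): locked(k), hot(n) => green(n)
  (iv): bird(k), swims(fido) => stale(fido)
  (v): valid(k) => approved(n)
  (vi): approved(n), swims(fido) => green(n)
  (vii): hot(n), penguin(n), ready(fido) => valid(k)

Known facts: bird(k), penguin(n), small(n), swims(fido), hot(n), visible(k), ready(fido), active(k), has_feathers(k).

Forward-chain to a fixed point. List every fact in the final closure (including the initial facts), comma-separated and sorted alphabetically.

Round 1: (iv) [bird(k), swims(fido) => stale(fido)]; (vii) [hot(n), penguin(n), ready(fido) => valid(k)]. Adds stale(fido), valid(k).
Round 2: (v) [valid(k) => approved(n)]. Adds approved(n).
Round 3: (vi) [approved(n), swims(fido) => green(n)]. Adds green(n).
Round 4: (i) [green(n), stale(fido), visible(k) => wooden(k)]. Adds wooden(k).

active(k), approved(n), bird(k), green(n), has_feathers(k), hot(n), penguin(n), ready(fido), small(n), stale(fido), swims(fido), valid(k), visible(k), wooden(k)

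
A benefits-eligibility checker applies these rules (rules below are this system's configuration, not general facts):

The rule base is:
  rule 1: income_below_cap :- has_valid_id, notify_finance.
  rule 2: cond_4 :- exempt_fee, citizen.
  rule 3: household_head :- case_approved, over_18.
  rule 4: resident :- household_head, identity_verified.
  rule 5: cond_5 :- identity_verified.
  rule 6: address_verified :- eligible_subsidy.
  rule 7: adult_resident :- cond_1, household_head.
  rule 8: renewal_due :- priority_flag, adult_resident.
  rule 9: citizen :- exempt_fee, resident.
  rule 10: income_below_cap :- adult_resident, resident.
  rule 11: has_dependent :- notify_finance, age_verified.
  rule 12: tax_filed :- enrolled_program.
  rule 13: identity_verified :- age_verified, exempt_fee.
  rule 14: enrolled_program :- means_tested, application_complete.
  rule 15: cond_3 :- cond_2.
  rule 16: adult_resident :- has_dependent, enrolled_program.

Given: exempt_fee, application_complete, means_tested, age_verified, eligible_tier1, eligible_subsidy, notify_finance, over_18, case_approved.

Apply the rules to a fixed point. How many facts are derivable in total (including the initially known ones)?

21

Round 1 — rule 3, rule 6, rule 11, rule 13, rule 14, derive household_head, address_verified, has_dependent, identity_verified, enrolled_program.
Round 2 — rule 4, rule 5, rule 12, rule 16, derive resident, cond_5, tax_filed, adult_resident.
Round 3 — rule 9, rule 10, derive citizen, income_below_cap.
Round 4 — rule 2, derive cond_4.
Closure: {address_verified, adult_resident, age_verified, application_complete, case_approved, citizen, cond_4, cond_5, eligible_subsidy, eligible_tier1, enrolled_program, exempt_fee, has_dependent, household_head, identity_verified, income_below_cap, means_tested, notify_finance, over_18, resident, tax_filed} — 21 facts.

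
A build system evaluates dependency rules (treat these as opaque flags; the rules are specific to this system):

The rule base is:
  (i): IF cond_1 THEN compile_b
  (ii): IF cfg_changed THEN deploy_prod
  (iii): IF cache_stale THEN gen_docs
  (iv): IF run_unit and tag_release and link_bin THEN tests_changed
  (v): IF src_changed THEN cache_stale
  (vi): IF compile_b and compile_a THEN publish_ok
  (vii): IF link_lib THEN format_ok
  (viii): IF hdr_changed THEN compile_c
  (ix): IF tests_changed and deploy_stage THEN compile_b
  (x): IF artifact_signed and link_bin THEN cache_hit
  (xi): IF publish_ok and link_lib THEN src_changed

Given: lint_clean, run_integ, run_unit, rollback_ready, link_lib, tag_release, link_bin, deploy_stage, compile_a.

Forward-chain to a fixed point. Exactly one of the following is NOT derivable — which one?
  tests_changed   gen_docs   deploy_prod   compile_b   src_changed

[1] (iv) [IF run_unit and tag_release and link_bin THEN tests_changed]; (vii) [IF link_lib THEN format_ok]. ⇒ new: tests_changed, format_ok.
[2] (ix) [IF tests_changed and deploy_stage THEN compile_b]. ⇒ new: compile_b.
[3] (vi) [IF compile_b and compile_a THEN publish_ok]. ⇒ new: publish_ok.
[4] (xi) [IF publish_ok and link_lib THEN src_changed]. ⇒ new: src_changed.
[5] (v) [IF src_changed THEN cache_stale]. ⇒ new: cache_stale.
[6] (iii) [IF cache_stale THEN gen_docs]. ⇒ new: gen_docs.
Derived: tests_changed (round 1), gen_docs (round 6), src_changed (round 4), compile_b (round 2). deploy_prod never appears in any round.

deploy_prod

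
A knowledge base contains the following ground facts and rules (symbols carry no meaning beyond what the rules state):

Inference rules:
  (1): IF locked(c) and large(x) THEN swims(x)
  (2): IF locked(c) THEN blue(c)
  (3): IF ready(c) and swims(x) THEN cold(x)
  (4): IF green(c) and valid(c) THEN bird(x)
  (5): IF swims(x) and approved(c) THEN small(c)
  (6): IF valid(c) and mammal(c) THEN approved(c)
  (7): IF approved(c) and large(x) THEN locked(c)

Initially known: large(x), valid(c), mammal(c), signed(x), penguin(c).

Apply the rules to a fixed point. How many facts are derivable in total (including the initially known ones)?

10

Round 1: (6) [IF valid(c) and mammal(c) THEN approved(c)]. New: approved(c).
Round 2: (7) [IF approved(c) and large(x) THEN locked(c)]. New: locked(c).
Round 3: (1) [IF locked(c) and large(x) THEN swims(x)]; (2) [IF locked(c) THEN blue(c)]. New: swims(x), blue(c).
Round 4: (5) [IF swims(x) and approved(c) THEN small(c)]. New: small(c).
Closure: {approved(c), blue(c), large(x), locked(c), mammal(c), penguin(c), signed(x), small(c), swims(x), valid(c)} — 10 facts.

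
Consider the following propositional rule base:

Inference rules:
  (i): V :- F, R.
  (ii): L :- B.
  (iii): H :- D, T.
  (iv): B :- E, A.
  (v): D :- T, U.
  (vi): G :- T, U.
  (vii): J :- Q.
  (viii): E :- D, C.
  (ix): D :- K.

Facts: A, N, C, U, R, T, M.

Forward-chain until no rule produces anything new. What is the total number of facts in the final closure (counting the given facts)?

13

Round 1 — (v), (vi), derive D, G.
Round 2 — (iii), (viii), derive H, E.
Round 3 — (iv), derive B.
Round 4 — (ii), derive L.
Closure: {A, B, C, D, E, G, H, L, M, N, R, T, U} — 13 facts.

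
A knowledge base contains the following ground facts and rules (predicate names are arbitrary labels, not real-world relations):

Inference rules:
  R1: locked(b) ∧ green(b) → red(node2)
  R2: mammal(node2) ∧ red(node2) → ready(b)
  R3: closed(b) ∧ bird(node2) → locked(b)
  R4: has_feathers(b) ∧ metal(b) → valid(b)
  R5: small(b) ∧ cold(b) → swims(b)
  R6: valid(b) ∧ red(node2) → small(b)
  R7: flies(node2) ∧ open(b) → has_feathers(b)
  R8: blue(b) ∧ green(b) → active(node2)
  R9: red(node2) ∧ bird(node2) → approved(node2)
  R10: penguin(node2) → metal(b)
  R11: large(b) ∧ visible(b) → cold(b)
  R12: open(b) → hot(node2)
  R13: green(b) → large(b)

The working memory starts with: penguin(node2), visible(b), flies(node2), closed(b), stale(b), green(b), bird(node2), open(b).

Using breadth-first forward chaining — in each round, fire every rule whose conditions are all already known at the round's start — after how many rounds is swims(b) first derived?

[1] R3 [closed(b) ∧ bird(node2) → locked(b)]; R7 [flies(node2) ∧ open(b) → has_feathers(b)]; R10 [penguin(node2) → metal(b)]; R12 [open(b) → hot(node2)]; R13 [green(b) → large(b)]. ⇒ new: locked(b), has_feathers(b), metal(b), hot(node2), large(b).
[2] R1 [locked(b) ∧ green(b) → red(node2)]; R4 [has_feathers(b) ∧ metal(b) → valid(b)]; R11 [large(b) ∧ visible(b) → cold(b)]. ⇒ new: red(node2), valid(b), cold(b).
[3] R6 [valid(b) ∧ red(node2) → small(b)]; R9 [red(node2) ∧ bird(node2) → approved(node2)]. ⇒ new: small(b), approved(node2).
[4] R5 [small(b) ∧ cold(b) → swims(b)]. ⇒ new: swims(b).
swims(b) first appears in round 4.

4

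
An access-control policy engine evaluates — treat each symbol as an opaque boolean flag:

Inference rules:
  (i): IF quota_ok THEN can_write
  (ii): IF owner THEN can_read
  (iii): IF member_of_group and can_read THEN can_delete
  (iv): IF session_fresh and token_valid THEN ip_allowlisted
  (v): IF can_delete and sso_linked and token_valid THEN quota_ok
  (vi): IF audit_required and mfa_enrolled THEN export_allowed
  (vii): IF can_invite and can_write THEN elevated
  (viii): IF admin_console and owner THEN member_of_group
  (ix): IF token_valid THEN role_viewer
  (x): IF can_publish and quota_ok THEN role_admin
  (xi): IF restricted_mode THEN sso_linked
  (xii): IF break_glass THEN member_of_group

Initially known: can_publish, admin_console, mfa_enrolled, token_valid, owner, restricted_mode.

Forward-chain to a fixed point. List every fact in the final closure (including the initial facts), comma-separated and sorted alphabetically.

admin_console, can_delete, can_publish, can_read, can_write, member_of_group, mfa_enrolled, owner, quota_ok, restricted_mode, role_admin, role_viewer, sso_linked, token_valid

Round 1 — (ii), (viii), (ix), (xi), derive can_read, member_of_group, role_viewer, sso_linked.
Round 2 — (iii), derive can_delete.
Round 3 — (v), derive quota_ok.
Round 4 — (i), (x), derive can_write, role_admin.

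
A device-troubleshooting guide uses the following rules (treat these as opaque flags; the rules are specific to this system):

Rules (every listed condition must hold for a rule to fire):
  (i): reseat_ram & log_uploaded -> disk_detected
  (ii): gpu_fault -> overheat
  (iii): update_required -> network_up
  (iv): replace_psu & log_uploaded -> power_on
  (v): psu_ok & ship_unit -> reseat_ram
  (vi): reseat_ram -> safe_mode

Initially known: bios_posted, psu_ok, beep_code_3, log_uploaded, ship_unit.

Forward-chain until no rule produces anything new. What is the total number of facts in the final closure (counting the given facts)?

Round 1 fires (v), giving reseat_ram.
Round 2 fires (i), (vi), giving disk_detected, safe_mode.
Closure: {beep_code_3, bios_posted, disk_detected, log_uploaded, psu_ok, reseat_ram, safe_mode, ship_unit} — 8 facts.

8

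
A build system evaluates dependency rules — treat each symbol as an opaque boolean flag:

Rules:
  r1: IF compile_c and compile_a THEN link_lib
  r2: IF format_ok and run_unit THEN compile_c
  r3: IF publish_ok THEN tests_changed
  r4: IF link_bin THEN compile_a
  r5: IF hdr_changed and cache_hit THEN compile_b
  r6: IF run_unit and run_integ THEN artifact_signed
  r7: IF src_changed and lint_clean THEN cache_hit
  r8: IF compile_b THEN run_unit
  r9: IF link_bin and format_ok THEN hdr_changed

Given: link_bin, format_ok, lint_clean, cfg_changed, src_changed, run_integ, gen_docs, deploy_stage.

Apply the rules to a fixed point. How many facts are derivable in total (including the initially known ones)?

16

Round 1 fires r4, r7, r9, giving compile_a, cache_hit, hdr_changed.
Round 2 fires r5, giving compile_b.
Round 3 fires r8, giving run_unit.
Round 4 fires r2, r6, giving compile_c, artifact_signed.
Round 5 fires r1, giving link_lib.
Closure: {artifact_signed, cache_hit, cfg_changed, compile_a, compile_b, compile_c, deploy_stage, format_ok, gen_docs, hdr_changed, link_bin, link_lib, lint_clean, run_integ, run_unit, src_changed} — 16 facts.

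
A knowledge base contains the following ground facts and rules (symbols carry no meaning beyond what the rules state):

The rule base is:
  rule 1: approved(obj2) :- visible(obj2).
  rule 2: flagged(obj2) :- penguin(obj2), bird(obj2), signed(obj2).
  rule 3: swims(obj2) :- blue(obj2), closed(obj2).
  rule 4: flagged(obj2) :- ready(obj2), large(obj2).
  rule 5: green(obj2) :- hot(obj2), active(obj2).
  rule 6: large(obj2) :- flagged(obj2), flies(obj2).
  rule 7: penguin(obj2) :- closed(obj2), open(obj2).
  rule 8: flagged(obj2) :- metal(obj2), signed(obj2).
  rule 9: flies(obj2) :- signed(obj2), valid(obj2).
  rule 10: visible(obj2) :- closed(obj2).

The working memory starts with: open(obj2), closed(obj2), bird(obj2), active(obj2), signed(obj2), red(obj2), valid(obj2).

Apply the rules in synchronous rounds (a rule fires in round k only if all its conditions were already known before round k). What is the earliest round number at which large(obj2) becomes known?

3

Round 1: rule 7 [penguin(obj2) :- closed(obj2), open(obj2).]; rule 9 [flies(obj2) :- signed(obj2), valid(obj2).]; rule 10 [visible(obj2) :- closed(obj2).]. Adds penguin(obj2), flies(obj2), visible(obj2).
Round 2: rule 1 [approved(obj2) :- visible(obj2).]; rule 2 [flagged(obj2) :- penguin(obj2), bird(obj2), signed(obj2).]. Adds approved(obj2), flagged(obj2).
Round 3: rule 6 [large(obj2) :- flagged(obj2), flies(obj2).]. Adds large(obj2).
large(obj2) first appears in round 3.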